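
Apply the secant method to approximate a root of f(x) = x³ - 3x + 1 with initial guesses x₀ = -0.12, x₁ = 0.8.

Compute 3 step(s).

f(x) = x³ - 3x + 1
x₀ = -0.12, x₁ = 0.8

Secant formula: x_{n+1} = x_n - f(x_n)(x_n - x_{n-1})/(f(x_n) - f(x_{n-1}))

Iteration 1:
  f(-0.120000) = 1.358272
  f(0.800000) = -0.888000
  x_2 = 0.800000 - (-0.888000)×(0.800000 - (-0.120000))/(-0.888000 - 1.358272)
       = 0.436304
Iteration 2:
  f(0.800000) = -0.888000
  f(0.436304) = -0.225857
  x_3 = 0.436304 - (-0.225857)×(0.436304 - 0.800000)/(-0.225857 - (-0.888000))
       = 0.312248
Iteration 3:
  f(0.436304) = -0.225857
  f(0.312248) = 0.093701
  x_4 = 0.312248 - 0.093701×(0.312248 - 0.436304)/(0.093701 - (-0.225857))
       = 0.348624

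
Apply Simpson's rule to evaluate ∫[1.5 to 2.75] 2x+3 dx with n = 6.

f(x) = 2x+3
a = 1.5, b = 2.75, n = 6
h = (b - a)/n = 0.208333

Simpson's rule: (h/3)[f(x₀) + 4f(x₁) + 2f(x₂) + ... + f(xₙ)]

x_0 = 1.5000, f(x_0) = 6.000000, coefficient = 1
x_1 = 1.7083, f(x_1) = 6.416667, coefficient = 4
x_2 = 1.9167, f(x_2) = 6.833333, coefficient = 2
x_3 = 2.1250, f(x_3) = 7.250000, coefficient = 4
x_4 = 2.3333, f(x_4) = 7.666667, coefficient = 2
x_5 = 2.5417, f(x_5) = 8.083333, coefficient = 4
x_6 = 2.7500, f(x_6) = 8.500000, coefficient = 1

I ≈ (0.208333/3) × 130.500000 = 9.062500
Exact value: 9.062500
Error: 0.000000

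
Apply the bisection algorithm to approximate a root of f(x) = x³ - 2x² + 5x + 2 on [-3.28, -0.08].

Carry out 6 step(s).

f(x) = x³ - 2x² + 5x + 2
Initial interval: [-3.28, -0.08]

Iteration 1:
  c_1 = (-3.280000 + (-0.080000))/2 = -1.680000
  f(c_1) = f(-1.680000) = -16.786432
  f(a) × f(c) ≥ 0, new interval: [-1.680000, -0.080000]
Iteration 2:
  c_2 = (-1.680000 + (-0.080000))/2 = -0.880000
  f(c_2) = f(-0.880000) = -4.630272
  f(a) × f(c) ≥ 0, new interval: [-0.880000, -0.080000]
Iteration 3:
  c_3 = (-0.880000 + (-0.080000))/2 = -0.480000
  f(c_3) = f(-0.480000) = -0.971392
  f(a) × f(c) ≥ 0, new interval: [-0.480000, -0.080000]
Iteration 4:
  c_4 = (-0.480000 + (-0.080000))/2 = -0.280000
  f(c_4) = f(-0.280000) = 0.421248
  f(a) × f(c) < 0, new interval: [-0.480000, -0.280000]
Iteration 5:
  c_5 = (-0.480000 + (-0.280000))/2 = -0.380000
  f(c_5) = f(-0.380000) = -0.243672
  f(a) × f(c) ≥ 0, new interval: [-0.380000, -0.280000]
Iteration 6:
  c_6 = (-0.380000 + (-0.280000))/2 = -0.330000
  f(c_6) = f(-0.330000) = 0.096263
  f(a) × f(c) < 0, new interval: [-0.380000, -0.330000]

After 6 iteration(s), the approximation is c_6 = -0.330000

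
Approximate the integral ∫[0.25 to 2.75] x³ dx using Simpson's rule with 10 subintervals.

f(x) = x³
a = 0.25, b = 2.75, n = 10
h = (b - a)/n = 0.250000

Simpson's rule: (h/3)[f(x₀) + 4f(x₁) + 2f(x₂) + ... + f(xₙ)]

x_0 = 0.2500, f(x_0) = 0.015625, coefficient = 1
x_1 = 0.5000, f(x_1) = 0.125000, coefficient = 4
x_2 = 0.7500, f(x_2) = 0.421875, coefficient = 2
x_3 = 1.0000, f(x_3) = 1.000000, coefficient = 4
x_4 = 1.2500, f(x_4) = 1.953125, coefficient = 2
x_5 = 1.5000, f(x_5) = 3.375000, coefficient = 4
x_6 = 1.7500, f(x_6) = 5.359375, coefficient = 2
x_7 = 2.0000, f(x_7) = 8.000000, coefficient = 4
x_8 = 2.2500, f(x_8) = 11.390625, coefficient = 2
x_9 = 2.5000, f(x_9) = 15.625000, coefficient = 4
x_10 = 2.7500, f(x_10) = 20.796875, coefficient = 1

I ≈ (0.250000/3) × 171.562500 = 14.296875
Exact value: 14.296875
Error: 0.000000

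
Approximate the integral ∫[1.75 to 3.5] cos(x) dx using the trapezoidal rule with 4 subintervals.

f(x) = cos(x)
a = 1.75, b = 3.5, n = 4
h = (b - a)/n = 0.437500

Trapezoidal rule: (h/2)[f(x₀) + 2f(x₁) + 2f(x₂) + ... + f(xₙ)]

x_0 = 1.7500, f(x_0) = -0.178246, coefficient = 1
x_1 = 2.1875, f(x_1) = -0.578349, coefficient = 2
x_2 = 2.6250, f(x_2) = -0.869507, coefficient = 2
x_3 = 3.0625, f(x_3) = -0.996874, coefficient = 2
x_4 = 3.5000, f(x_4) = -0.936457, coefficient = 1

I ≈ (0.437500/2) × -6.004163 = -1.313411
Exact value: -1.334769
Error: 0.021358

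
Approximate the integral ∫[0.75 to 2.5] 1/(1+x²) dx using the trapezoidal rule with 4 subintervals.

f(x) = 1/(1+x²)
a = 0.75, b = 2.5, n = 4
h = (b - a)/n = 0.437500

Trapezoidal rule: (h/2)[f(x₀) + 2f(x₁) + 2f(x₂) + ... + f(xₙ)]

x_0 = 0.7500, f(x_0) = 0.640000, coefficient = 1
x_1 = 1.1875, f(x_1) = 0.414911, coefficient = 2
x_2 = 1.6250, f(x_2) = 0.274678, coefficient = 2
x_3 = 2.0625, f(x_3) = 0.190335, coefficient = 2
x_4 = 2.5000, f(x_4) = 0.137931, coefficient = 1

I ≈ (0.437500/2) × 2.537778 = 0.555139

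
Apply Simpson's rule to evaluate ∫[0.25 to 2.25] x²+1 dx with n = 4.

f(x) = x²+1
a = 0.25, b = 2.25, n = 4
h = (b - a)/n = 0.500000

Simpson's rule: (h/3)[f(x₀) + 4f(x₁) + 2f(x₂) + ... + f(xₙ)]

x_0 = 0.2500, f(x_0) = 1.062500, coefficient = 1
x_1 = 0.7500, f(x_1) = 1.562500, coefficient = 4
x_2 = 1.2500, f(x_2) = 2.562500, coefficient = 2
x_3 = 1.7500, f(x_3) = 4.062500, coefficient = 4
x_4 = 2.2500, f(x_4) = 6.062500, coefficient = 1

I ≈ (0.500000/3) × 34.750000 = 5.791667
Exact value: 5.791667
Error: 0.000000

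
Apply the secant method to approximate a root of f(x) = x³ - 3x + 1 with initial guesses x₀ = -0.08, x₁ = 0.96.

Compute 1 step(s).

f(x) = x³ - 3x + 1
x₀ = -0.08, x₁ = 0.96

Secant formula: x_{n+1} = x_n - f(x_n)(x_n - x_{n-1})/(f(x_n) - f(x_{n-1}))

Iteration 1:
  f(-0.080000) = 1.239488
  f(0.960000) = -0.995264
  x_2 = 0.960000 - (-0.995264)×(0.960000 - (-0.080000))/(-0.995264 - 1.239488)
       = 0.496828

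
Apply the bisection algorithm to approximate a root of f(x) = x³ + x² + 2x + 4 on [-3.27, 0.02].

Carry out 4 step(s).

f(x) = x³ + x² + 2x + 4
Initial interval: [-3.27, 0.02]

Iteration 1:
  c_1 = (-3.270000 + 0.020000)/2 = -1.625000
  f(c_1) = f(-1.625000) = -0.900391
  f(a) × f(c) ≥ 0, new interval: [-1.625000, 0.020000]
Iteration 2:
  c_2 = (-1.625000 + 0.020000)/2 = -0.802500
  f(c_2) = f(-0.802500) = 2.522191
  f(a) × f(c) < 0, new interval: [-1.625000, -0.802500]
Iteration 3:
  c_3 = (-1.625000 + (-0.802500))/2 = -1.213750
  f(c_3) = f(-1.213750) = 1.257606
  f(a) × f(c) < 0, new interval: [-1.625000, -1.213750]
Iteration 4:
  c_4 = (-1.625000 + (-1.213750))/2 = -1.419375
  f(c_4) = f(-1.419375) = 0.316366
  f(a) × f(c) < 0, new interval: [-1.625000, -1.419375]

After 4 iteration(s), the approximation is c_4 = -1.419375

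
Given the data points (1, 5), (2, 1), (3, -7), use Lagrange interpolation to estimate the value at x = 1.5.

Lagrange interpolation formula:
P(x) = Σ yᵢ × Lᵢ(x)
where Lᵢ(x) = Π_{j≠i} (x - xⱼ)/(xᵢ - xⱼ)

L_0(1.5) = (1.5 - 2)/(1 - 2) × (1.5 - 3)/(1 - 3) = 0.375000
L_1(1.5) = (1.5 - 1)/(2 - 1) × (1.5 - 3)/(2 - 3) = 0.750000
L_2(1.5) = (1.5 - 1)/(3 - 1) × (1.5 - 2)/(3 - 2) = -0.125000

P(1.5) = 5×L_0(1.5) + 1×L_1(1.5) + (-7)×L_2(1.5)
P(1.5) = 3.500000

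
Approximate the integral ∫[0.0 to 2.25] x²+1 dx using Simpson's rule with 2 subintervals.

f(x) = x²+1
a = 0.0, b = 2.25, n = 2
h = (b - a)/n = 1.125000

Simpson's rule: (h/3)[f(x₀) + 4f(x₁) + 2f(x₂) + ... + f(xₙ)]

x_0 = 0.0000, f(x_0) = 1.000000, coefficient = 1
x_1 = 1.1250, f(x_1) = 2.265625, coefficient = 4
x_2 = 2.2500, f(x_2) = 6.062500, coefficient = 1

I ≈ (1.125000/3) × 16.125000 = 6.046875
Exact value: 6.046875
Error: 0.000000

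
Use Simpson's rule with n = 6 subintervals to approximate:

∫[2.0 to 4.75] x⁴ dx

f(x) = x⁴
a = 2.0, b = 4.75, n = 6
h = (b - a)/n = 0.458333

Simpson's rule: (h/3)[f(x₀) + 4f(x₁) + 2f(x₂) + ... + f(xₙ)]

x_0 = 2.0000, f(x_0) = 16.000000, coefficient = 1
x_1 = 2.4583, f(x_1) = 36.522717, coefficient = 4
x_2 = 2.9167, f(x_2) = 72.368104, coefficient = 2
x_3 = 3.3750, f(x_3) = 129.746338, coefficient = 4
x_4 = 3.8333, f(x_4) = 215.926698, coefficient = 2
x_5 = 4.2917, f(x_5) = 339.237561, coefficient = 4
x_6 = 4.7500, f(x_6) = 509.066406, coefficient = 1

I ≈ (0.458333/3) × 3123.682473 = 477.229267
Exact value: 477.213086
Error: 0.016181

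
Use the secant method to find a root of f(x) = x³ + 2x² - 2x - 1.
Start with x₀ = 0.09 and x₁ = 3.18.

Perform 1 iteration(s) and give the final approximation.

f(x) = x³ + 2x² - 2x - 1
x₀ = 0.09, x₁ = 3.18

Secant formula: x_{n+1} = x_n - f(x_n)(x_n - x_{n-1})/(f(x_n) - f(x_{n-1}))

Iteration 1:
  f(0.090000) = -1.163071
  f(3.180000) = 45.022232
  x_2 = 3.180000 - 45.022232×(3.180000 - 0.090000)/(45.022232 - (-1.163071))
       = 0.167815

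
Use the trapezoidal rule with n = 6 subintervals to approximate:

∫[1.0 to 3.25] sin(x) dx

f(x) = sin(x)
a = 1.0, b = 3.25, n = 6
h = (b - a)/n = 0.375000

Trapezoidal rule: (h/2)[f(x₀) + 2f(x₁) + 2f(x₂) + ... + f(xₙ)]

x_0 = 1.0000, f(x_0) = 0.841471, coefficient = 1
x_1 = 1.3750, f(x_1) = 0.980893, coefficient = 2
x_2 = 1.7500, f(x_2) = 0.983986, coefficient = 2
x_3 = 2.1250, f(x_3) = 0.850320, coefficient = 2
x_4 = 2.5000, f(x_4) = 0.598472, coefficient = 2
x_5 = 2.8750, f(x_5) = 0.263446, coefficient = 2
x_6 = 3.2500, f(x_6) = -0.108195, coefficient = 1

I ≈ (0.375000/2) × 8.087510 = 1.516408
Exact value: 1.534432
Error: 0.018024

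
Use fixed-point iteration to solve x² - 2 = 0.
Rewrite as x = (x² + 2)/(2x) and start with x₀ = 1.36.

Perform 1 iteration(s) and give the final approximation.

Equation: x² - 2 = 0
Fixed-point form: x = (x² + 2)/(2x)
x₀ = 1.36

x_1 = g(1.360000) = 1.415294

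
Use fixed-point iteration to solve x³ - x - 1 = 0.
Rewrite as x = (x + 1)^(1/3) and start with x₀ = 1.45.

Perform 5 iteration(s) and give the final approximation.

Equation: x³ - x - 1 = 0
Fixed-point form: x = (x + 1)^(1/3)
x₀ = 1.45

x_1 = g(1.450000) = 1.348100
x_2 = g(1.348100) = 1.329144
x_3 = g(1.329144) = 1.325558
x_4 = g(1.325558) = 1.324878
x_5 = g(1.324878) = 1.324748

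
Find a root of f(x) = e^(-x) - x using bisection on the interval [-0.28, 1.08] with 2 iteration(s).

f(x) = e^(-x) - x
Initial interval: [-0.28, 1.08]

Iteration 1:
  c_1 = (-0.280000 + 1.080000)/2 = 0.400000
  f(c_1) = f(0.400000) = 0.270320
  f(a) × f(c) ≥ 0, new interval: [0.400000, 1.080000]
Iteration 2:
  c_2 = (0.400000 + 1.080000)/2 = 0.740000
  f(c_2) = f(0.740000) = -0.262886
  f(a) × f(c) < 0, new interval: [0.400000, 0.740000]

After 2 iteration(s), the approximation is c_2 = 0.740000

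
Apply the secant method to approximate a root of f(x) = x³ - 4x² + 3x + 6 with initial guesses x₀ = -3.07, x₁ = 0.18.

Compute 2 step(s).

f(x) = x³ - 4x² + 3x + 6
x₀ = -3.07, x₁ = 0.18

Secant formula: x_{n+1} = x_n - f(x_n)(x_n - x_{n-1})/(f(x_n) - f(x_{n-1}))

Iteration 1:
  f(-3.070000) = -69.844043
  f(0.180000) = 6.416232
  x_2 = 0.180000 - 6.416232×(0.180000 - (-3.070000))/(6.416232 - (-69.844043))
       = -0.093442
Iteration 2:
  f(0.180000) = 6.416232
  f(-0.093442) = 5.683933
  x_3 = -0.093442 - 5.683933×(-0.093442 - 0.180000)/(5.683933 - 6.416232)
       = -2.215833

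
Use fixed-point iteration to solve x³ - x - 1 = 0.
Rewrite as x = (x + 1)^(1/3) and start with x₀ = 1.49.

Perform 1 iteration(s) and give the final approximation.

Equation: x³ - x - 1 = 0
Fixed-point form: x = (x + 1)^(1/3)
x₀ = 1.49

x_1 = g(1.490000) = 1.355397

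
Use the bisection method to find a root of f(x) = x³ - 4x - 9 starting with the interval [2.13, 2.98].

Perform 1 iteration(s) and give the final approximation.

f(x) = x³ - 4x - 9
Initial interval: [2.13, 2.98]

Iteration 1:
  c_1 = (2.130000 + 2.980000)/2 = 2.555000
  f(c_1) = f(2.555000) = -2.540896
  f(a) × f(c) ≥ 0, new interval: [2.555000, 2.980000]

After 1 iteration(s), the approximation is c_1 = 2.555000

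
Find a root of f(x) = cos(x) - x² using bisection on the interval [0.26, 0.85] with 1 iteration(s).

f(x) = cos(x) - x²
Initial interval: [0.26, 0.85]

Iteration 1:
  c_1 = (0.260000 + 0.850000)/2 = 0.555000
  f(c_1) = f(0.555000) = 0.541875
  f(a) × f(c) ≥ 0, new interval: [0.555000, 0.850000]

After 1 iteration(s), the approximation is c_1 = 0.555000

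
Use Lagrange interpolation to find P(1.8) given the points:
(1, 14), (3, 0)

Lagrange interpolation formula:
P(x) = Σ yᵢ × Lᵢ(x)
where Lᵢ(x) = Π_{j≠i} (x - xⱼ)/(xᵢ - xⱼ)

L_0(1.8) = (1.8 - 3)/(1 - 3) = 0.600000
L_1(1.8) = (1.8 - 1)/(3 - 1) = 0.400000

P(1.8) = 14×L_0(1.8) + 0×L_1(1.8)
P(1.8) = 8.400000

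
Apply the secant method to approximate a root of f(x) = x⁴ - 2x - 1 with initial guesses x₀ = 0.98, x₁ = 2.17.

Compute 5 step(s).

f(x) = x⁴ - 2x - 1
x₀ = 0.98, x₁ = 2.17

Secant formula: x_{n+1} = x_n - f(x_n)(x_n - x_{n-1})/(f(x_n) - f(x_{n-1}))

Iteration 1:
  f(0.980000) = -2.037632
  f(2.170000) = 16.833739
  x_2 = 2.170000 - 16.833739×(2.170000 - 0.980000)/(16.833739 - (-2.037632))
       = 1.108490
Iteration 2:
  f(2.170000) = 16.833739
  f(1.108490) = -1.707153
  x_3 = 1.108490 - (-1.707153)×(1.108490 - 2.170000)/(-1.707153 - 16.833739)
       = 1.206229
Iteration 3:
  f(1.108490) = -1.707153
  f(1.206229) = -1.295469
  x_4 = 1.206229 - (-1.295469)×(1.206229 - 1.108490)/(-1.295469 - (-1.707153))
       = 1.513788
Iteration 4:
  f(1.206229) = -1.295469
  f(1.513788) = 1.223641
  x_5 = 1.513788 - 1.223641×(1.513788 - 1.206229)/(1.223641 - (-1.295469))
       = 1.364393
Iteration 5:
  f(1.513788) = 1.223641
  f(1.364393) = -0.263351
  x_6 = 1.364393 - (-0.263351)×(1.364393 - 1.513788)/(-0.263351 - 1.223641)
       = 1.390851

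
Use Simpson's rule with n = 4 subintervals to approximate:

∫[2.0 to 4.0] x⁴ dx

f(x) = x⁴
a = 2.0, b = 4.0, n = 4
h = (b - a)/n = 0.500000

Simpson's rule: (h/3)[f(x₀) + 4f(x₁) + 2f(x₂) + ... + f(xₙ)]

x_0 = 2.0000, f(x_0) = 16.000000, coefficient = 1
x_1 = 2.5000, f(x_1) = 39.062500, coefficient = 4
x_2 = 3.0000, f(x_2) = 81.000000, coefficient = 2
x_3 = 3.5000, f(x_3) = 150.062500, coefficient = 4
x_4 = 4.0000, f(x_4) = 256.000000, coefficient = 1

I ≈ (0.500000/3) × 1190.500000 = 198.416667
Exact value: 198.400000
Error: 0.016667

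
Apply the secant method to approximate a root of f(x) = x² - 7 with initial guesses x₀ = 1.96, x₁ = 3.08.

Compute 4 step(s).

f(x) = x² - 7
x₀ = 1.96, x₁ = 3.08

Secant formula: x_{n+1} = x_n - f(x_n)(x_n - x_{n-1})/(f(x_n) - f(x_{n-1}))

Iteration 1:
  f(1.960000) = -3.158400
  f(3.080000) = 2.486400
  x_2 = 3.080000 - 2.486400×(3.080000 - 1.960000)/(2.486400 - (-3.158400))
       = 2.586667
Iteration 2:
  f(3.080000) = 2.486400
  f(2.586667) = -0.309156
  x_3 = 2.586667 - (-0.309156)×(2.586667 - 3.080000)/(-0.309156 - 2.486400)
       = 2.641224
Iteration 3:
  f(2.586667) = -0.309156
  f(2.641224) = -0.023938
  x_4 = 2.641224 - (-0.023938)×(2.641224 - 2.586667)/(-0.023938 - (-0.309156))
       = 2.645802
Iteration 4:
  f(2.641224) = -0.023938
  f(2.645802) = 0.000271
  x_5 = 2.645802 - 0.000271×(2.645802 - 2.641224)/(0.000271 - (-0.023938))
       = 2.645751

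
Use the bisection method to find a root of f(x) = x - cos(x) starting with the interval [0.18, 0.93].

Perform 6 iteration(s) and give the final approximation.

f(x) = x - cos(x)
Initial interval: [0.18, 0.93]

Iteration 1:
  c_1 = (0.180000 + 0.930000)/2 = 0.555000
  f(c_1) = f(0.555000) = -0.294900
  f(a) × f(c) ≥ 0, new interval: [0.555000, 0.930000]
Iteration 2:
  c_2 = (0.555000 + 0.930000)/2 = 0.742500
  f(c_2) = f(0.742500) = 0.005719
  f(a) × f(c) < 0, new interval: [0.555000, 0.742500]
Iteration 3:
  c_3 = (0.555000 + 0.742500)/2 = 0.648750
  f(c_3) = f(0.648750) = -0.148090
  f(a) × f(c) ≥ 0, new interval: [0.648750, 0.742500]
Iteration 4:
  c_4 = (0.648750 + 0.742500)/2 = 0.695625
  f(c_4) = f(0.695625) = -0.072028
  f(a) × f(c) ≥ 0, new interval: [0.695625, 0.742500]
Iteration 5:
  c_5 = (0.695625 + 0.742500)/2 = 0.719063
  f(c_5) = f(0.719063) = -0.033361
  f(a) × f(c) ≥ 0, new interval: [0.719063, 0.742500]
Iteration 6:
  c_6 = (0.719063 + 0.742500)/2 = 0.730781
  f(c_6) = f(0.730781) = -0.013872
  f(a) × f(c) ≥ 0, new interval: [0.730781, 0.742500]

After 6 iteration(s), the approximation is c_6 = 0.730781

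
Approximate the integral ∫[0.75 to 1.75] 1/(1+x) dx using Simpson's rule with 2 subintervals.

f(x) = 1/(1+x)
a = 0.75, b = 1.75, n = 2
h = (b - a)/n = 0.500000

Simpson's rule: (h/3)[f(x₀) + 4f(x₁) + 2f(x₂) + ... + f(xₙ)]

x_0 = 0.7500, f(x_0) = 0.571429, coefficient = 1
x_1 = 1.2500, f(x_1) = 0.444444, coefficient = 4
x_2 = 1.7500, f(x_2) = 0.363636, coefficient = 1

I ≈ (0.500000/3) × 2.712843 = 0.452140
Exact value: 0.451985
Error: 0.000155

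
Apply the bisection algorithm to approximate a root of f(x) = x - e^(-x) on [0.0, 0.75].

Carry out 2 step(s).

f(x) = x - e^(-x)
Initial interval: [0.0, 0.75]

Iteration 1:
  c_1 = (0.000000 + 0.750000)/2 = 0.375000
  f(c_1) = f(0.375000) = -0.312289
  f(a) × f(c) ≥ 0, new interval: [0.375000, 0.750000]
Iteration 2:
  c_2 = (0.375000 + 0.750000)/2 = 0.562500
  f(c_2) = f(0.562500) = -0.007283
  f(a) × f(c) ≥ 0, new interval: [0.562500, 0.750000]

After 2 iteration(s), the approximation is c_2 = 0.562500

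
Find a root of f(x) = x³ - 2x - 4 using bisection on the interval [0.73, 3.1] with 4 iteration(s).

f(x) = x³ - 2x - 4
Initial interval: [0.73, 3.1]

Iteration 1:
  c_1 = (0.730000 + 3.100000)/2 = 1.915000
  f(c_1) = f(1.915000) = -0.807264
  f(a) × f(c) ≥ 0, new interval: [1.915000, 3.100000]
Iteration 2:
  c_2 = (1.915000 + 3.100000)/2 = 2.507500
  f(c_2) = f(2.507500) = 6.751047
  f(a) × f(c) < 0, new interval: [1.915000, 2.507500]
Iteration 3:
  c_3 = (1.915000 + 2.507500)/2 = 2.211250
  f(c_3) = f(2.211250) = 2.389687
  f(a) × f(c) < 0, new interval: [1.915000, 2.211250]
Iteration 4:
  c_4 = (1.915000 + 2.211250)/2 = 2.063125
  f(c_4) = f(2.063125) = 0.655410
  f(a) × f(c) < 0, new interval: [1.915000, 2.063125]

After 4 iteration(s), the approximation is c_4 = 2.063125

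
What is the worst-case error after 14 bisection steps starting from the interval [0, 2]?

Bisection error bound: |error| ≤ (b-a)/2^n
|error| ≤ (2 - 0)/2^14 = 2/2^14
|error| ≤ 0.0001220703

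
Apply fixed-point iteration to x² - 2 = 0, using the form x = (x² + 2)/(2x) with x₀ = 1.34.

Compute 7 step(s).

Equation: x² - 2 = 0
Fixed-point form: x = (x² + 2)/(2x)
x₀ = 1.34

x_1 = g(1.340000) = 1.416269
x_2 = g(1.416269) = 1.414215
x_3 = g(1.414215) = 1.414214
x_4 = g(1.414214) = 1.414214
x_5 = g(1.414214) = 1.414214
x_6 = g(1.414214) = 1.414214
x_7 = g(1.414214) = 1.414214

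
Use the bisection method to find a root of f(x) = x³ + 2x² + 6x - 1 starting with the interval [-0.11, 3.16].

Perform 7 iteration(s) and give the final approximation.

f(x) = x³ + 2x² + 6x - 1
Initial interval: [-0.11, 3.16]

Iteration 1:
  c_1 = (-0.110000 + 3.160000)/2 = 1.525000
  f(c_1) = f(1.525000) = 16.347828
  f(a) × f(c) < 0, new interval: [-0.110000, 1.525000]
Iteration 2:
  c_2 = (-0.110000 + 1.525000)/2 = 0.707500
  f(c_2) = f(0.707500) = 4.600256
  f(a) × f(c) < 0, new interval: [-0.110000, 0.707500]
Iteration 3:
  c_3 = (-0.110000 + 0.707500)/2 = 0.298750
  f(c_3) = f(0.298750) = 0.997667
  f(a) × f(c) < 0, new interval: [-0.110000, 0.298750]
Iteration 4:
  c_4 = (-0.110000 + 0.298750)/2 = 0.094375
  f(c_4) = f(0.094375) = -0.415096
  f(a) × f(c) ≥ 0, new interval: [0.094375, 0.298750]
Iteration 5:
  c_5 = (0.094375 + 0.298750)/2 = 0.196563
  f(c_5) = f(0.196563) = 0.264243
  f(a) × f(c) < 0, new interval: [0.094375, 0.196563]
Iteration 6:
  c_6 = (0.094375 + 0.196563)/2 = 0.145469
  f(c_6) = f(0.145469) = -0.081787
  f(a) × f(c) ≥ 0, new interval: [0.145469, 0.196563]
Iteration 7:
  c_7 = (0.145469 + 0.196563)/2 = 0.171016
  f(c_7) = f(0.171016) = 0.089588
  f(a) × f(c) < 0, new interval: [0.145469, 0.171016]

After 7 iteration(s), the approximation is c_7 = 0.171016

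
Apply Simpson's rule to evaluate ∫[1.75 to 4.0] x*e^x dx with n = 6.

f(x) = x*e^x
a = 1.75, b = 4.0, n = 6
h = (b - a)/n = 0.375000

Simpson's rule: (h/3)[f(x₀) + 4f(x₁) + 2f(x₂) + ... + f(xₙ)]

x_0 = 1.7500, f(x_0) = 10.070555, coefficient = 1
x_1 = 2.1250, f(x_1) = 17.792407, coefficient = 4
x_2 = 2.5000, f(x_2) = 30.456235, coefficient = 2
x_3 = 2.8750, f(x_3) = 50.960594, coefficient = 4
x_4 = 3.2500, f(x_4) = 83.818605, coefficient = 2
x_5 = 3.6250, f(x_5) = 136.027121, coefficient = 4
x_6 = 4.0000, f(x_6) = 218.392600, coefficient = 1

I ≈ (0.375000/3) × 1276.133326 = 159.516666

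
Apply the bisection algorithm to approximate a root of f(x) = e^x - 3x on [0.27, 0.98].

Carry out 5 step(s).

f(x) = e^x - 3x
Initial interval: [0.27, 0.98]

Iteration 1:
  c_1 = (0.270000 + 0.980000)/2 = 0.625000
  f(c_1) = f(0.625000) = -0.006754
  f(a) × f(c) < 0, new interval: [0.270000, 0.625000]
Iteration 2:
  c_2 = (0.270000 + 0.625000)/2 = 0.447500
  f(c_2) = f(0.447500) = 0.221896
  f(a) × f(c) ≥ 0, new interval: [0.447500, 0.625000]
Iteration 3:
  c_3 = (0.447500 + 0.625000)/2 = 0.536250
  f(c_3) = f(0.536250) = 0.100834
  f(a) × f(c) ≥ 0, new interval: [0.536250, 0.625000]
Iteration 4:
  c_4 = (0.536250 + 0.625000)/2 = 0.580625
  f(c_4) = f(0.580625) = 0.045280
  f(a) × f(c) ≥ 0, new interval: [0.580625, 0.625000]
Iteration 5:
  c_5 = (0.580625 + 0.625000)/2 = 0.602812
  f(c_5) = f(0.602812) = 0.018813
  f(a) × f(c) ≥ 0, new interval: [0.602812, 0.625000]

After 5 iteration(s), the approximation is c_5 = 0.602812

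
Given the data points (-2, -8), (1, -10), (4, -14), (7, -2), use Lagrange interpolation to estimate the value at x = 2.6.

Lagrange interpolation formula:
P(x) = Σ yᵢ × Lᵢ(x)
where Lᵢ(x) = Π_{j≠i} (x - xⱼ)/(xᵢ - xⱼ)

L_0(2.6) = (2.6 - 1)/(-2 - 1) × (2.6 - 4)/(-2 - 4) × (2.6 - 7)/(-2 - 7) = -0.060840
L_1(2.6) = (2.6 - (-2))/(1 - (-2)) × (2.6 - 4)/(1 - 4) × (2.6 - 7)/(1 - 7) = 0.524741
L_2(2.6) = (2.6 - (-2))/(4 - (-2)) × (2.6 - 1)/(4 - 1) × (2.6 - 7)/(4 - 7) = 0.599704
L_3(2.6) = (2.6 - (-2))/(7 - (-2)) × (2.6 - 1)/(7 - 1) × (2.6 - 4)/(7 - 4) = -0.063605

P(2.6) = (-8)×L_0(2.6) + (-10)×L_1(2.6) + (-14)×L_2(2.6) + (-2)×L_3(2.6)
P(2.6) = -13.029333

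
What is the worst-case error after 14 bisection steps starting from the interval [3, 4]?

Bisection error bound: |error| ≤ (b-a)/2^n
|error| ≤ (4 - 3)/2^14 = 1/2^14
|error| ≤ 0.0000610352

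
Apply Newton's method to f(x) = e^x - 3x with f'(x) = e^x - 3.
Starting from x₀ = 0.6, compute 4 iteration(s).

f(x) = e^x - 3x
f'(x) = e^x - 3
x₀ = 0.6

Newton-Raphson formula: x_{n+1} = x_n - f(x_n)/f'(x_n)

Iteration 1:
  f(0.600000) = 0.022119
  f'(0.600000) = -1.177881
  x_1 = 0.600000 - 0.022119/(-1.177881) = 0.618778
Iteration 2:
  f(0.618778) = 0.000323
  f'(0.618778) = -1.143341
  x_2 = 0.618778 - 0.000323/(-1.143341) = 0.619061
Iteration 3:
  f(0.619061) = 0.000000
  f'(0.619061) = -1.142816
  x_3 = 0.619061 - 0.000000/(-1.142816) = 0.619061
Iteration 4:
  f(0.619061) = 0.000000
  f'(0.619061) = -1.142816
  x_4 = 0.619061 - 0.000000/(-1.142816) = 0.619061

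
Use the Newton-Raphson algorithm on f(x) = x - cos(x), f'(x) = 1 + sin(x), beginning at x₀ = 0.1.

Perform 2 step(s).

f(x) = x - cos(x)
f'(x) = 1 + sin(x)
x₀ = 0.1

Newton-Raphson formula: x_{n+1} = x_n - f(x_n)/f'(x_n)

Iteration 1:
  f(0.100000) = -0.895004
  f'(0.100000) = 1.099833
  x_1 = 0.100000 - (-0.895004)/1.099833 = 0.913763
Iteration 2:
  f(0.913763) = 0.302993
  f'(0.913763) = 1.791808
  x_2 = 0.913763 - 0.302993/1.791808 = 0.744664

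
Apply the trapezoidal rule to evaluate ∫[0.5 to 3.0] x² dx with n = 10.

f(x) = x²
a = 0.5, b = 3.0, n = 10
h = (b - a)/n = 0.250000

Trapezoidal rule: (h/2)[f(x₀) + 2f(x₁) + 2f(x₂) + ... + f(xₙ)]

x_0 = 0.5000, f(x_0) = 0.250000, coefficient = 1
x_1 = 0.7500, f(x_1) = 0.562500, coefficient = 2
x_2 = 1.0000, f(x_2) = 1.000000, coefficient = 2
x_3 = 1.2500, f(x_3) = 1.562500, coefficient = 2
x_4 = 1.5000, f(x_4) = 2.250000, coefficient = 2
x_5 = 1.7500, f(x_5) = 3.062500, coefficient = 2
x_6 = 2.0000, f(x_6) = 4.000000, coefficient = 2
x_7 = 2.2500, f(x_7) = 5.062500, coefficient = 2
x_8 = 2.5000, f(x_8) = 6.250000, coefficient = 2
x_9 = 2.7500, f(x_9) = 7.562500, coefficient = 2
x_10 = 3.0000, f(x_10) = 9.000000, coefficient = 1

I ≈ (0.250000/2) × 71.875000 = 8.984375
Exact value: 8.958333
Error: 0.026042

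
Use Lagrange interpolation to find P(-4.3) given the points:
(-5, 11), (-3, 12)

Lagrange interpolation formula:
P(x) = Σ yᵢ × Lᵢ(x)
where Lᵢ(x) = Π_{j≠i} (x - xⱼ)/(xᵢ - xⱼ)

L_0(-4.3) = (-4.3 - (-3))/(-5 - (-3)) = 0.650000
L_1(-4.3) = (-4.3 - (-5))/(-3 - (-5)) = 0.350000

P(-4.3) = 11×L_0(-4.3) + 12×L_1(-4.3)
P(-4.3) = 11.350000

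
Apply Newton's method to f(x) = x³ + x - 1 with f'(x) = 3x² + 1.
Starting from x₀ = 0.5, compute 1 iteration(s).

f(x) = x³ + x - 1
f'(x) = 3x² + 1
x₀ = 0.5

Newton-Raphson formula: x_{n+1} = x_n - f(x_n)/f'(x_n)

Iteration 1:
  f(0.500000) = -0.375000
  f'(0.500000) = 1.750000
  x_1 = 0.500000 - (-0.375000)/1.750000 = 0.714286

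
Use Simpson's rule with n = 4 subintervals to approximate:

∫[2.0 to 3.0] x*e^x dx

f(x) = x*e^x
a = 2.0, b = 3.0, n = 4
h = (b - a)/n = 0.250000

Simpson's rule: (h/3)[f(x₀) + 4f(x₁) + 2f(x₂) + ... + f(xₙ)]

x_0 = 2.0000, f(x_0) = 14.778112, coefficient = 1
x_1 = 2.2500, f(x_1) = 21.347406, coefficient = 4
x_2 = 2.5000, f(x_2) = 30.456235, coefficient = 2
x_3 = 2.7500, f(x_3) = 43.017238, coefficient = 4
x_4 = 3.0000, f(x_4) = 60.256611, coefficient = 1

I ≈ (0.250000/3) × 393.405766 = 32.783814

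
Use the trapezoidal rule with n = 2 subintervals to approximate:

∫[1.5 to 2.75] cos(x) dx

f(x) = cos(x)
a = 1.5, b = 2.75, n = 2
h = (b - a)/n = 0.625000

Trapezoidal rule: (h/2)[f(x₀) + 2f(x₁) + 2f(x₂) + ... + f(xₙ)]

x_0 = 1.5000, f(x_0) = 0.070737, coefficient = 1
x_1 = 2.1250, f(x_1) = -0.526266, coefficient = 2
x_2 = 2.7500, f(x_2) = -0.924302, coefficient = 1

I ≈ (0.625000/2) × -1.906098 = -0.595656
Exact value: -0.615834
Error: 0.020178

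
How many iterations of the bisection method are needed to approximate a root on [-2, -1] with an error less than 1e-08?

We need (b-a)/2^n ≤ 1e-08
(-1 - (-2))/2^n ≤ 1e-08
1/2^n ≤ 1e-08
2^n ≥ 100000000
n ≥ log₂(100000000) = 26.58
n ≥ 27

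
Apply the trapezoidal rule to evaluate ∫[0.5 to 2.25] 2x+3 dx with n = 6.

f(x) = 2x+3
a = 0.5, b = 2.25, n = 6
h = (b - a)/n = 0.291667

Trapezoidal rule: (h/2)[f(x₀) + 2f(x₁) + 2f(x₂) + ... + f(xₙ)]

x_0 = 0.5000, f(x_0) = 4.000000, coefficient = 1
x_1 = 0.7917, f(x_1) = 4.583333, coefficient = 2
x_2 = 1.0833, f(x_2) = 5.166667, coefficient = 2
x_3 = 1.3750, f(x_3) = 5.750000, coefficient = 2
x_4 = 1.6667, f(x_4) = 6.333333, coefficient = 2
x_5 = 1.9583, f(x_5) = 6.916667, coefficient = 2
x_6 = 2.2500, f(x_6) = 7.500000, coefficient = 1

I ≈ (0.291667/2) × 69.000000 = 10.062500
Exact value: 10.062500
Error: 0.000000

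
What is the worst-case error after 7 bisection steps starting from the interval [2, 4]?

Bisection error bound: |error| ≤ (b-a)/2^n
|error| ≤ (4 - 2)/2^7 = 2/2^7
|error| ≤ 0.0156250000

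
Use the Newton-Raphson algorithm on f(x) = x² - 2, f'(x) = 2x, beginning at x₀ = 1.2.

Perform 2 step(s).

f(x) = x² - 2
f'(x) = 2x
x₀ = 1.2

Newton-Raphson formula: x_{n+1} = x_n - f(x_n)/f'(x_n)

Iteration 1:
  f(1.200000) = -0.560000
  f'(1.200000) = 2.400000
  x_1 = 1.200000 - (-0.560000)/2.400000 = 1.433333
Iteration 2:
  f(1.433333) = 0.054444
  f'(1.433333) = 2.866667
  x_2 = 1.433333 - 0.054444/2.866667 = 1.414341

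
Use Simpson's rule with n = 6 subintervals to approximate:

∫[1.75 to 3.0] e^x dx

f(x) = e^x
a = 1.75, b = 3.0, n = 6
h = (b - a)/n = 0.208333

Simpson's rule: (h/3)[f(x₀) + 4f(x₁) + 2f(x₂) + ... + f(xₙ)]

x_0 = 1.7500, f(x_0) = 5.754603, coefficient = 1
x_1 = 1.9583, f(x_1) = 7.087505, coefficient = 4
x_2 = 2.1667, f(x_2) = 8.729138, coefficient = 2
x_3 = 2.3750, f(x_3) = 10.751013, coefficient = 4
x_4 = 2.5833, f(x_4) = 13.241202, coefficient = 2
x_5 = 2.7917, f(x_5) = 16.308177, coefficient = 4
x_6 = 3.0000, f(x_6) = 20.085537, coefficient = 1

I ≈ (0.208333/3) × 206.367602 = 14.331083
Exact value: 14.330934
Error: 0.000149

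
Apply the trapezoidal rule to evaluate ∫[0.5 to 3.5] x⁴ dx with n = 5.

f(x) = x⁴
a = 0.5, b = 3.5, n = 5
h = (b - a)/n = 0.600000

Trapezoidal rule: (h/2)[f(x₀) + 2f(x₁) + 2f(x₂) + ... + f(xₙ)]

x_0 = 0.5000, f(x_0) = 0.062500, coefficient = 1
x_1 = 1.1000, f(x_1) = 1.464100, coefficient = 2
x_2 = 1.7000, f(x_2) = 8.352100, coefficient = 2
x_3 = 2.3000, f(x_3) = 27.984100, coefficient = 2
x_4 = 2.9000, f(x_4) = 70.728100, coefficient = 2
x_5 = 3.5000, f(x_5) = 150.062500, coefficient = 1

I ≈ (0.600000/2) × 367.181800 = 110.154540
Exact value: 105.037500
Error: 5.117040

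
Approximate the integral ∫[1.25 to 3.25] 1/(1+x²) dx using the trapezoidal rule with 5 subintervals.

f(x) = 1/(1+x²)
a = 1.25, b = 3.25, n = 5
h = (b - a)/n = 0.400000

Trapezoidal rule: (h/2)[f(x₀) + 2f(x₁) + 2f(x₂) + ... + f(xₙ)]

x_0 = 1.2500, f(x_0) = 0.390244, coefficient = 1
x_1 = 1.6500, f(x_1) = 0.268637, coefficient = 2
x_2 = 2.0500, f(x_2) = 0.192215, coefficient = 2
x_3 = 2.4500, f(x_3) = 0.142806, coefficient = 2
x_4 = 2.8500, f(x_4) = 0.109619, coefficient = 2
x_5 = 3.2500, f(x_5) = 0.086486, coefficient = 1

I ≈ (0.400000/2) × 1.903285 = 0.380657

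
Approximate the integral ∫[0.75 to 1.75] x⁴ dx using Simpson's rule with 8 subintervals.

f(x) = x⁴
a = 0.75, b = 1.75, n = 8
h = (b - a)/n = 0.125000

Simpson's rule: (h/3)[f(x₀) + 4f(x₁) + 2f(x₂) + ... + f(xₙ)]

x_0 = 0.7500, f(x_0) = 0.316406, coefficient = 1
x_1 = 0.8750, f(x_1) = 0.586182, coefficient = 4
x_2 = 1.0000, f(x_2) = 1.000000, coefficient = 2
x_3 = 1.1250, f(x_3) = 1.601807, coefficient = 4
x_4 = 1.2500, f(x_4) = 2.441406, coefficient = 2
x_5 = 1.3750, f(x_5) = 3.574463, coefficient = 4
x_6 = 1.5000, f(x_6) = 5.062500, coefficient = 2
x_7 = 1.6250, f(x_7) = 6.972900, coefficient = 4
x_8 = 1.7500, f(x_8) = 9.378906, coefficient = 1

I ≈ (0.125000/3) × 77.644531 = 3.235189
Exact value: 3.235156
Error: 0.000033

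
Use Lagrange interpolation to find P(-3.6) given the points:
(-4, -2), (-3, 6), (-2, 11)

Lagrange interpolation formula:
P(x) = Σ yᵢ × Lᵢ(x)
where Lᵢ(x) = Π_{j≠i} (x - xⱼ)/(xᵢ - xⱼ)

L_0(-3.6) = (-3.6 - (-3))/(-4 - (-3)) × (-3.6 - (-2))/(-4 - (-2)) = 0.480000
L_1(-3.6) = (-3.6 - (-4))/(-3 - (-4)) × (-3.6 - (-2))/(-3 - (-2)) = 0.640000
L_2(-3.6) = (-3.6 - (-4))/(-2 - (-4)) × (-3.6 - (-3))/(-2 - (-3)) = -0.120000

P(-3.6) = (-2)×L_0(-3.6) + 6×L_1(-3.6) + 11×L_2(-3.6)
P(-3.6) = 1.560000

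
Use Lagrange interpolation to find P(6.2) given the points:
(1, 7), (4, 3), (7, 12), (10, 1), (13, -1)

Lagrange interpolation formula:
P(x) = Σ yᵢ × Lᵢ(x)
where Lᵢ(x) = Π_{j≠i} (x - xⱼ)/(xᵢ - xⱼ)

L_0(6.2) = (6.2 - 4)/(1 - 4) × (6.2 - 7)/(1 - 7) × (6.2 - 10)/(1 - 10) × (6.2 - 13)/(1 - 13) = -0.023394
L_1(6.2) = (6.2 - 1)/(4 - 1) × (6.2 - 7)/(4 - 7) × (6.2 - 10)/(4 - 10) × (6.2 - 13)/(4 - 13) = 0.221182
L_2(6.2) = (6.2 - 1)/(7 - 1) × (6.2 - 4)/(7 - 4) × (6.2 - 10)/(7 - 10) × (6.2 - 13)/(7 - 13) = 0.912375
L_3(6.2) = (6.2 - 1)/(10 - 1) × (6.2 - 4)/(10 - 4) × (6.2 - 7)/(10 - 7) × (6.2 - 13)/(10 - 13) = -0.128053
L_4(6.2) = (6.2 - 1)/(13 - 1) × (6.2 - 4)/(13 - 4) × (6.2 - 7)/(13 - 7) × (6.2 - 10)/(13 - 10) = 0.017890

P(6.2) = 7×L_0(6.2) + 3×L_1(6.2) + 12×L_2(6.2) + 1×L_3(6.2) + (-1)×L_4(6.2)
P(6.2) = 11.302347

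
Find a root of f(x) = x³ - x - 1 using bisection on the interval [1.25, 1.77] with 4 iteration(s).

f(x) = x³ - x - 1
Initial interval: [1.25, 1.77]

Iteration 1:
  c_1 = (1.250000 + 1.770000)/2 = 1.510000
  f(c_1) = f(1.510000) = 0.932951
  f(a) × f(c) < 0, new interval: [1.250000, 1.510000]
Iteration 2:
  c_2 = (1.250000 + 1.510000)/2 = 1.380000
  f(c_2) = f(1.380000) = 0.248072
  f(a) × f(c) < 0, new interval: [1.250000, 1.380000]
Iteration 3:
  c_3 = (1.250000 + 1.380000)/2 = 1.315000
  f(c_3) = f(1.315000) = -0.041069
  f(a) × f(c) ≥ 0, new interval: [1.315000, 1.380000]
Iteration 4:
  c_4 = (1.315000 + 1.380000)/2 = 1.347500
  f(c_4) = f(1.347500) = 0.099232
  f(a) × f(c) < 0, new interval: [1.315000, 1.347500]

After 4 iteration(s), the approximation is c_4 = 1.347500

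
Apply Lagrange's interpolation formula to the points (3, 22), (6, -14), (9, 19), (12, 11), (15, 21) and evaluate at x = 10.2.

Lagrange interpolation formula:
P(x) = Σ yᵢ × Lᵢ(x)
where Lᵢ(x) = Π_{j≠i} (x - xⱼ)/(xᵢ - xⱼ)

L_0(10.2) = (10.2 - 6)/(3 - 6) × (10.2 - 9)/(3 - 9) × (10.2 - 12)/(3 - 12) × (10.2 - 15)/(3 - 15) = 0.022400
L_1(10.2) = (10.2 - 3)/(6 - 3) × (10.2 - 9)/(6 - 9) × (10.2 - 12)/(6 - 12) × (10.2 - 15)/(6 - 15) = -0.153600
L_2(10.2) = (10.2 - 3)/(9 - 3) × (10.2 - 6)/(9 - 6) × (10.2 - 12)/(9 - 12) × (10.2 - 15)/(9 - 15) = 0.806400
L_3(10.2) = (10.2 - 3)/(12 - 3) × (10.2 - 6)/(12 - 6) × (10.2 - 9)/(12 - 9) × (10.2 - 15)/(12 - 15) = 0.358400
L_4(10.2) = (10.2 - 3)/(15 - 3) × (10.2 - 6)/(15 - 6) × (10.2 - 9)/(15 - 9) × (10.2 - 12)/(15 - 12) = -0.033600

P(10.2) = 22×L_0(10.2) + (-14)×L_1(10.2) + 19×L_2(10.2) + 11×L_3(10.2) + 21×L_4(10.2)
P(10.2) = 21.201600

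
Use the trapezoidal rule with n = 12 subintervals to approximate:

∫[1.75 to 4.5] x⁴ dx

f(x) = x⁴
a = 1.75, b = 4.5, n = 12
h = (b - a)/n = 0.229167

Trapezoidal rule: (h/2)[f(x₀) + 2f(x₁) + 2f(x₂) + ... + f(xₙ)]

x_0 = 1.7500, f(x_0) = 9.378906, coefficient = 1
x_1 = 1.9792, f(x_1) = 15.343678, coefficient = 2
x_2 = 2.2083, f(x_2) = 23.782555, coefficient = 2
x_3 = 2.4375, f(x_3) = 35.300308, coefficient = 2
x_4 = 2.6667, f(x_4) = 50.567901, coefficient = 2
x_5 = 2.8958, f(x_5) = 70.322492, coefficient = 2
x_6 = 3.1250, f(x_6) = 95.367432, coefficient = 2
x_7 = 3.3542, f(x_7) = 126.572266, coefficient = 2
x_8 = 3.5833, f(x_8) = 164.872733, coefficient = 2
x_9 = 3.8125, f(x_9) = 211.270767, coefficient = 2
x_10 = 4.0417, f(x_10) = 266.834494, coefficient = 2
x_11 = 4.2708, f(x_11) = 332.698233, coefficient = 2
x_12 = 4.5000, f(x_12) = 410.062500, coefficient = 1

I ≈ (0.229167/2) × 3205.307125 = 367.274775
Exact value: 365.773633
Error: 1.501142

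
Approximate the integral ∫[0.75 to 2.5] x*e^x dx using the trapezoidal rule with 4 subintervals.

f(x) = x*e^x
a = 0.75, b = 2.5, n = 4
h = (b - a)/n = 0.437500

Trapezoidal rule: (h/2)[f(x₀) + 2f(x₁) + 2f(x₂) + ... + f(xₙ)]

x_0 = 0.7500, f(x_0) = 1.587750, coefficient = 1
x_1 = 1.1875, f(x_1) = 3.893663, coefficient = 2
x_2 = 1.6250, f(x_2) = 8.252431, coefficient = 2
x_3 = 2.0625, f(x_3) = 16.222819, coefficient = 2
x_4 = 2.5000, f(x_4) = 30.456235, coefficient = 1

I ≈ (0.437500/2) × 88.781810 = 19.421021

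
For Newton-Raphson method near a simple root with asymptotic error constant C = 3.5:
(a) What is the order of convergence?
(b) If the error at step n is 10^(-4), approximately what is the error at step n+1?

(a) Newton-Raphson has quadratic (order 2) convergence near simple roots.
    This means |e_{n+1}| ≈ C|e_n|².

(b) With |e_n| = 10^(-4) and C = 3.5:
    |e_{n+1}| ≈ 3.5 × (10^(-4))² = 3.5 × 10^(-8)

(a) 2 (quadratic); (b) |e_{n+1}| ≈ 3.500e-08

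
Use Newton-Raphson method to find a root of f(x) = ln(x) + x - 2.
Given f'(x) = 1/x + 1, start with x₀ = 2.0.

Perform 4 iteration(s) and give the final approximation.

f(x) = ln(x) + x - 2
f'(x) = 1/x + 1
x₀ = 2.0

Newton-Raphson formula: x_{n+1} = x_n - f(x_n)/f'(x_n)

Iteration 1:
  f(2.000000) = 0.693147
  f'(2.000000) = 1.500000
  x_1 = 2.000000 - 0.693147/1.500000 = 1.537902
Iteration 2:
  f(1.537902) = -0.031679
  f'(1.537902) = 1.650237
  x_2 = 1.537902 - (-0.031679)/1.650237 = 1.557099
Iteration 3:
  f(1.557099) = -0.000077
  f'(1.557099) = 1.642220
  x_3 = 1.557099 - (-0.000077)/1.642220 = 1.557146
Iteration 4:
  f(1.557146) = 0.000000
  f'(1.557146) = 1.642201
  x_4 = 1.557146 - 0.000000/1.642201 = 1.557146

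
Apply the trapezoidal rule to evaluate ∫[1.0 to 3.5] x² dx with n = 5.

f(x) = x²
a = 1.0, b = 3.5, n = 5
h = (b - a)/n = 0.500000

Trapezoidal rule: (h/2)[f(x₀) + 2f(x₁) + 2f(x₂) + ... + f(xₙ)]

x_0 = 1.0000, f(x_0) = 1.000000, coefficient = 1
x_1 = 1.5000, f(x_1) = 2.250000, coefficient = 2
x_2 = 2.0000, f(x_2) = 4.000000, coefficient = 2
x_3 = 2.5000, f(x_3) = 6.250000, coefficient = 2
x_4 = 3.0000, f(x_4) = 9.000000, coefficient = 2
x_5 = 3.5000, f(x_5) = 12.250000, coefficient = 1

I ≈ (0.500000/2) × 56.250000 = 14.062500
Exact value: 13.958333
Error: 0.104167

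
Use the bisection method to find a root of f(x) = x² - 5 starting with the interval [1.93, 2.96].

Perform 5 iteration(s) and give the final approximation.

f(x) = x² - 5
Initial interval: [1.93, 2.96]

Iteration 1:
  c_1 = (1.930000 + 2.960000)/2 = 2.445000
  f(c_1) = f(2.445000) = 0.978025
  f(a) × f(c) < 0, new interval: [1.930000, 2.445000]
Iteration 2:
  c_2 = (1.930000 + 2.445000)/2 = 2.187500
  f(c_2) = f(2.187500) = -0.214844
  f(a) × f(c) ≥ 0, new interval: [2.187500, 2.445000]
Iteration 3:
  c_3 = (2.187500 + 2.445000)/2 = 2.316250
  f(c_3) = f(2.316250) = 0.365014
  f(a) × f(c) < 0, new interval: [2.187500, 2.316250]
Iteration 4:
  c_4 = (2.187500 + 2.316250)/2 = 2.251875
  f(c_4) = f(2.251875) = 0.070941
  f(a) × f(c) < 0, new interval: [2.187500, 2.251875]
Iteration 5:
  c_5 = (2.187500 + 2.251875)/2 = 2.219688
  f(c_5) = f(2.219688) = -0.072987
  f(a) × f(c) ≥ 0, new interval: [2.219688, 2.251875]

After 5 iteration(s), the approximation is c_5 = 2.219688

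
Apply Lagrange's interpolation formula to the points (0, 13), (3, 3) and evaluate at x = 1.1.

Lagrange interpolation formula:
P(x) = Σ yᵢ × Lᵢ(x)
where Lᵢ(x) = Π_{j≠i} (x - xⱼ)/(xᵢ - xⱼ)

L_0(1.1) = (1.1 - 3)/(0 - 3) = 0.633333
L_1(1.1) = (1.1 - 0)/(3 - 0) = 0.366667

P(1.1) = 13×L_0(1.1) + 3×L_1(1.1)
P(1.1) = 9.333333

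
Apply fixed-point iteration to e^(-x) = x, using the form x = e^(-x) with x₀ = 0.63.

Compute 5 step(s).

Equation: e^(-x) = x
Fixed-point form: x = e^(-x)
x₀ = 0.63

x_1 = g(0.630000) = 0.532592
x_2 = g(0.532592) = 0.587081
x_3 = g(0.587081) = 0.555948
x_4 = g(0.555948) = 0.573529
x_5 = g(0.573529) = 0.563533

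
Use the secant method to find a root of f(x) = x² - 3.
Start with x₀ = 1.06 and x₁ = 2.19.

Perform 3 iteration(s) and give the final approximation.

f(x) = x² - 3
x₀ = 1.06, x₁ = 2.19

Secant formula: x_{n+1} = x_n - f(x_n)(x_n - x_{n-1})/(f(x_n) - f(x_{n-1}))

Iteration 1:
  f(1.060000) = -1.876400
  f(2.190000) = 1.796100
  x_2 = 2.190000 - 1.796100×(2.190000 - 1.060000)/(1.796100 - (-1.876400))
       = 1.637354
Iteration 2:
  f(2.190000) = 1.796100
  f(1.637354) = -0.319072
  x_3 = 1.637354 - (-0.319072)×(1.637354 - 2.190000)/(-0.319072 - 1.796100)
       = 1.720720
Iteration 3:
  f(1.637354) = -0.319072
  f(1.720720) = -0.039122
  x_4 = 1.720720 - (-0.039122)×(1.720720 - 1.637354)/(-0.039122 - (-0.319072))
       = 1.732370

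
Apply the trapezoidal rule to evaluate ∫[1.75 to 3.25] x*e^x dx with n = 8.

f(x) = x*e^x
a = 1.75, b = 3.25, n = 8
h = (b - a)/n = 0.187500

Trapezoidal rule: (h/2)[f(x₀) + 2f(x₁) + 2f(x₂) + ... + f(xₙ)]

x_0 = 1.7500, f(x_0) = 10.070555, coefficient = 1
x_1 = 1.9375, f(x_1) = 13.448916, coefficient = 2
x_2 = 2.1250, f(x_2) = 17.792407, coefficient = 2
x_3 = 2.3125, f(x_3) = 23.355423, coefficient = 2
x_4 = 2.5000, f(x_4) = 30.456235, coefficient = 2
x_5 = 2.6875, f(x_5) = 39.492524, coefficient = 2
x_6 = 2.8750, f(x_6) = 50.960594, coefficient = 2
x_7 = 3.0625, f(x_7) = 65.479137, coefficient = 2
x_8 = 3.2500, f(x_8) = 83.818605, coefficient = 1

I ≈ (0.187500/2) × 575.859632 = 53.986840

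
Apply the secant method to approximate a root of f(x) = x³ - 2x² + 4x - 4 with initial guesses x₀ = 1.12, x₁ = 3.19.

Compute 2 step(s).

f(x) = x³ - 2x² + 4x - 4
x₀ = 1.12, x₁ = 3.19

Secant formula: x_{n+1} = x_n - f(x_n)(x_n - x_{n-1})/(f(x_n) - f(x_{n-1}))

Iteration 1:
  f(1.120000) = -0.623872
  f(3.190000) = 20.869559
  x_2 = 3.190000 - 20.869559×(3.190000 - 1.120000)/(20.869559 - (-0.623872))
       = 1.180084
Iteration 2:
  f(3.190000) = 20.869559
  f(1.180084) = -0.421477
  x_3 = 1.180084 - (-0.421477)×(1.180084 - 3.190000)/(-0.421477 - 20.869559)
       = 1.219872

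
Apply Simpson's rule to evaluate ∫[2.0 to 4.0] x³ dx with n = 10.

f(x) = x³
a = 2.0, b = 4.0, n = 10
h = (b - a)/n = 0.200000

Simpson's rule: (h/3)[f(x₀) + 4f(x₁) + 2f(x₂) + ... + f(xₙ)]

x_0 = 2.0000, f(x_0) = 8.000000, coefficient = 1
x_1 = 2.2000, f(x_1) = 10.648000, coefficient = 4
x_2 = 2.4000, f(x_2) = 13.824000, coefficient = 2
x_3 = 2.6000, f(x_3) = 17.576000, coefficient = 4
x_4 = 2.8000, f(x_4) = 21.952000, coefficient = 2
x_5 = 3.0000, f(x_5) = 27.000000, coefficient = 4
x_6 = 3.2000, f(x_6) = 32.768000, coefficient = 2
x_7 = 3.4000, f(x_7) = 39.304000, coefficient = 4
x_8 = 3.6000, f(x_8) = 46.656000, coefficient = 2
x_9 = 3.8000, f(x_9) = 54.872000, coefficient = 4
x_10 = 4.0000, f(x_10) = 64.000000, coefficient = 1

I ≈ (0.200000/3) × 900.000000 = 60.000000
Exact value: 60.000000
Error: 0.000000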